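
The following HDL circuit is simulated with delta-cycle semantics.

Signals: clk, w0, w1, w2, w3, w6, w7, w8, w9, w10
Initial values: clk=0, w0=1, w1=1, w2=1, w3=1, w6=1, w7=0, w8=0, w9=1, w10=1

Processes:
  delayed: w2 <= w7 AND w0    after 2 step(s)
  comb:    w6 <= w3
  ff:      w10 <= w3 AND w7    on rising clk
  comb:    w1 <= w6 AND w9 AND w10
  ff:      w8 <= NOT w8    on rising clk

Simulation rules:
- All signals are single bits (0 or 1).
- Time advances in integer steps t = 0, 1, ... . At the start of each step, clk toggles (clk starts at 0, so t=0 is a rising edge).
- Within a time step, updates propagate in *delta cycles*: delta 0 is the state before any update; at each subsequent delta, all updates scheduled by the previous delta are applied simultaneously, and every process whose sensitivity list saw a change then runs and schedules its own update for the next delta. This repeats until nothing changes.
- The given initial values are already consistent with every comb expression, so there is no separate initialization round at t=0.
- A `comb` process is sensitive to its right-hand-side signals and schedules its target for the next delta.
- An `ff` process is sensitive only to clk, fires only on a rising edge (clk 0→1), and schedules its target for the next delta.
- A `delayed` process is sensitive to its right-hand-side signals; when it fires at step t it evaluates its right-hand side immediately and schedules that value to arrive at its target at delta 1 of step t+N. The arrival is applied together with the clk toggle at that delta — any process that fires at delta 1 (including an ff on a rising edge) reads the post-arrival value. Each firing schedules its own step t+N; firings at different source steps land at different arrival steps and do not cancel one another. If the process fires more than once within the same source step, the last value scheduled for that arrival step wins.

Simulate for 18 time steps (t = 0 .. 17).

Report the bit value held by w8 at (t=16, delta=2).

t0.Δ0 w3=1 w1=1 w8=0 w6=1 w9=1 w0=1 clk=0 w2=1 w7=0 w10=1
t0.Δ1 w3=1 w1=1 w8=0 w6=1 w9=1 w0=1 clk=1 w2=1 w7=0 w10=1
t0.Δ2 w3=1 w1=1 w8=1 w6=1 w9=1 w0=1 clk=1 w2=1 w7=0 w10=0
t0.Δ3 w3=1 w1=0 w8=1 w6=1 w9=1 w0=1 clk=1 w2=1 w7=0 w10=0
t1.Δ0 w3=1 w1=0 w8=1 w6=1 w9=1 w0=1 clk=1 w2=1 w7=0 w10=0
t1.Δ1 w3=1 w1=0 w8=1 w6=1 w9=1 w0=1 clk=0 w2=1 w7=0 w10=0
t2.Δ0 w3=1 w1=0 w8=1 w6=1 w9=1 w0=1 clk=0 w2=1 w7=0 w10=0
t2.Δ1 w3=1 w1=0 w8=1 w6=1 w9=1 w0=1 clk=1 w2=1 w7=0 w10=0
t2.Δ2 w3=1 w1=0 w8=0 w6=1 w9=1 w0=1 clk=1 w2=1 w7=0 w10=0
t3.Δ0 w3=1 w1=0 w8=0 w6=1 w9=1 w0=1 clk=1 w2=1 w7=0 w10=0
t3.Δ1 w3=1 w1=0 w8=0 w6=1 w9=1 w0=1 clk=0 w2=1 w7=0 w10=0
t4.Δ0 w3=1 w1=0 w8=0 w6=1 w9=1 w0=1 clk=0 w2=1 w7=0 w10=0
t4.Δ1 w3=1 w1=0 w8=0 w6=1 w9=1 w0=1 clk=1 w2=1 w7=0 w10=0
t4.Δ2 w3=1 w1=0 w8=1 w6=1 w9=1 w0=1 clk=1 w2=1 w7=0 w10=0
t5.Δ0 w3=1 w1=0 w8=1 w6=1 w9=1 w0=1 clk=1 w2=1 w7=0 w10=0
t5.Δ1 w3=1 w1=0 w8=1 w6=1 w9=1 w0=1 clk=0 w2=1 w7=0 w10=0
t6.Δ0 w3=1 w1=0 w8=1 w6=1 w9=1 w0=1 clk=0 w2=1 w7=0 w10=0
t6.Δ1 w3=1 w1=0 w8=1 w6=1 w9=1 w0=1 clk=1 w2=1 w7=0 w10=0
t6.Δ2 w3=1 w1=0 w8=0 w6=1 w9=1 w0=1 clk=1 w2=1 w7=0 w10=0
t7.Δ0 w3=1 w1=0 w8=0 w6=1 w9=1 w0=1 clk=1 w2=1 w7=0 w10=0
t7.Δ1 w3=1 w1=0 w8=0 w6=1 w9=1 w0=1 clk=0 w2=1 w7=0 w10=0
t8.Δ0 w3=1 w1=0 w8=0 w6=1 w9=1 w0=1 clk=0 w2=1 w7=0 w10=0
t8.Δ1 w3=1 w1=0 w8=0 w6=1 w9=1 w0=1 clk=1 w2=1 w7=0 w10=0
t8.Δ2 w3=1 w1=0 w8=1 w6=1 w9=1 w0=1 clk=1 w2=1 w7=0 w10=0
t9.Δ0 w3=1 w1=0 w8=1 w6=1 w9=1 w0=1 clk=1 w2=1 w7=0 w10=0
t9.Δ1 w3=1 w1=0 w8=1 w6=1 w9=1 w0=1 clk=0 w2=1 w7=0 w10=0
t10.Δ0 w3=1 w1=0 w8=1 w6=1 w9=1 w0=1 clk=0 w2=1 w7=0 w10=0
t10.Δ1 w3=1 w1=0 w8=1 w6=1 w9=1 w0=1 clk=1 w2=1 w7=0 w10=0
t10.Δ2 w3=1 w1=0 w8=0 w6=1 w9=1 w0=1 clk=1 w2=1 w7=0 w10=0
t11.Δ0 w3=1 w1=0 w8=0 w6=1 w9=1 w0=1 clk=1 w2=1 w7=0 w10=0
t11.Δ1 w3=1 w1=0 w8=0 w6=1 w9=1 w0=1 clk=0 w2=1 w7=0 w10=0
t12.Δ0 w3=1 w1=0 w8=0 w6=1 w9=1 w0=1 clk=0 w2=1 w7=0 w10=0
t12.Δ1 w3=1 w1=0 w8=0 w6=1 w9=1 w0=1 clk=1 w2=1 w7=0 w10=0
t12.Δ2 w3=1 w1=0 w8=1 w6=1 w9=1 w0=1 clk=1 w2=1 w7=0 w10=0
t13.Δ0 w3=1 w1=0 w8=1 w6=1 w9=1 w0=1 clk=1 w2=1 w7=0 w10=0
t13.Δ1 w3=1 w1=0 w8=1 w6=1 w9=1 w0=1 clk=0 w2=1 w7=0 w10=0
t14.Δ0 w3=1 w1=0 w8=1 w6=1 w9=1 w0=1 clk=0 w2=1 w7=0 w10=0
t14.Δ1 w3=1 w1=0 w8=1 w6=1 w9=1 w0=1 clk=1 w2=1 w7=0 w10=0
t14.Δ2 w3=1 w1=0 w8=0 w6=1 w9=1 w0=1 clk=1 w2=1 w7=0 w10=0
t15.Δ0 w3=1 w1=0 w8=0 w6=1 w9=1 w0=1 clk=1 w2=1 w7=0 w10=0
t15.Δ1 w3=1 w1=0 w8=0 w6=1 w9=1 w0=1 clk=0 w2=1 w7=0 w10=0
t16.Δ0 w3=1 w1=0 w8=0 w6=1 w9=1 w0=1 clk=0 w2=1 w7=0 w10=0
t16.Δ1 w3=1 w1=0 w8=0 w6=1 w9=1 w0=1 clk=1 w2=1 w7=0 w10=0
t16.Δ2 w3=1 w1=0 w8=1 w6=1 w9=1 w0=1 clk=1 w2=1 w7=0 w10=0
t17.Δ0 w3=1 w1=0 w8=1 w6=1 w9=1 w0=1 clk=1 w2=1 w7=0 w10=0
t17.Δ1 w3=1 w1=0 w8=1 w6=1 w9=1 w0=1 clk=0 w2=1 w7=0 w10=0

1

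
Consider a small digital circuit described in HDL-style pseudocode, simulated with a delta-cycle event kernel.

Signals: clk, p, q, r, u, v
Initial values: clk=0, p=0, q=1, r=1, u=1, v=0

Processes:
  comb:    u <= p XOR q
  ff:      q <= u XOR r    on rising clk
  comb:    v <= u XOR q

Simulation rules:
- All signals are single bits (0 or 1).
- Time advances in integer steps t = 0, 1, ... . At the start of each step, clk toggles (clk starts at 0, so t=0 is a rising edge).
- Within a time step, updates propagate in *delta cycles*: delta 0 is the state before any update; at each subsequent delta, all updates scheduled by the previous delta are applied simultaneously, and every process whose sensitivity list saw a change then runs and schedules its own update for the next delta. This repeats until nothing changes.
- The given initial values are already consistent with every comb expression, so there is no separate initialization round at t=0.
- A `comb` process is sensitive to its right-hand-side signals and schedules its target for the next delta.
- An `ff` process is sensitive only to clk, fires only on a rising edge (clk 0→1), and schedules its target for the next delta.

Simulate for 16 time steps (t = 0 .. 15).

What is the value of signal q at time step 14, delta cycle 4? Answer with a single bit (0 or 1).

1

t0.Δ0 p=0 u=1 r=1 v=0 clk=0 q=1
t0.Δ1 p=0 u=1 r=1 v=0 clk=1 q=1
t0.Δ2 p=0 u=1 r=1 v=0 clk=1 q=0
t0.Δ3 p=0 u=0 r=1 v=1 clk=1 q=0
t0.Δ4 p=0 u=0 r=1 v=0 clk=1 q=0
t1.Δ0 p=0 u=0 r=1 v=0 clk=1 q=0
t1.Δ1 p=0 u=0 r=1 v=0 clk=0 q=0
t2.Δ0 p=0 u=0 r=1 v=0 clk=0 q=0
t2.Δ1 p=0 u=0 r=1 v=0 clk=1 q=0
t2.Δ2 p=0 u=0 r=1 v=0 clk=1 q=1
t2.Δ3 p=0 u=1 r=1 v=1 clk=1 q=1
t2.Δ4 p=0 u=1 r=1 v=0 clk=1 q=1
t3.Δ0 p=0 u=1 r=1 v=0 clk=1 q=1
t3.Δ1 p=0 u=1 r=1 v=0 clk=0 q=1
t4.Δ0 p=0 u=1 r=1 v=0 clk=0 q=1
t4.Δ1 p=0 u=1 r=1 v=0 clk=1 q=1
t4.Δ2 p=0 u=1 r=1 v=0 clk=1 q=0
t4.Δ3 p=0 u=0 r=1 v=1 clk=1 q=0
t4.Δ4 p=0 u=0 r=1 v=0 clk=1 q=0
t5.Δ0 p=0 u=0 r=1 v=0 clk=1 q=0
t5.Δ1 p=0 u=0 r=1 v=0 clk=0 q=0
t6.Δ0 p=0 u=0 r=1 v=0 clk=0 q=0
t6.Δ1 p=0 u=0 r=1 v=0 clk=1 q=0
t6.Δ2 p=0 u=0 r=1 v=0 clk=1 q=1
t6.Δ3 p=0 u=1 r=1 v=1 clk=1 q=1
t6.Δ4 p=0 u=1 r=1 v=0 clk=1 q=1
t7.Δ0 p=0 u=1 r=1 v=0 clk=1 q=1
t7.Δ1 p=0 u=1 r=1 v=0 clk=0 q=1
t8.Δ0 p=0 u=1 r=1 v=0 clk=0 q=1
t8.Δ1 p=0 u=1 r=1 v=0 clk=1 q=1
t8.Δ2 p=0 u=1 r=1 v=0 clk=1 q=0
t8.Δ3 p=0 u=0 r=1 v=1 clk=1 q=0
t8.Δ4 p=0 u=0 r=1 v=0 clk=1 q=0
t9.Δ0 p=0 u=0 r=1 v=0 clk=1 q=0
t9.Δ1 p=0 u=0 r=1 v=0 clk=0 q=0
t10.Δ0 p=0 u=0 r=1 v=0 clk=0 q=0
t10.Δ1 p=0 u=0 r=1 v=0 clk=1 q=0
t10.Δ2 p=0 u=0 r=1 v=0 clk=1 q=1
t10.Δ3 p=0 u=1 r=1 v=1 clk=1 q=1
t10.Δ4 p=0 u=1 r=1 v=0 clk=1 q=1
t11.Δ0 p=0 u=1 r=1 v=0 clk=1 q=1
t11.Δ1 p=0 u=1 r=1 v=0 clk=0 q=1
t12.Δ0 p=0 u=1 r=1 v=0 clk=0 q=1
t12.Δ1 p=0 u=1 r=1 v=0 clk=1 q=1
t12.Δ2 p=0 u=1 r=1 v=0 clk=1 q=0
t12.Δ3 p=0 u=0 r=1 v=1 clk=1 q=0
t12.Δ4 p=0 u=0 r=1 v=0 clk=1 q=0
t13.Δ0 p=0 u=0 r=1 v=0 clk=1 q=0
t13.Δ1 p=0 u=0 r=1 v=0 clk=0 q=0
t14.Δ0 p=0 u=0 r=1 v=0 clk=0 q=0
t14.Δ1 p=0 u=0 r=1 v=0 clk=1 q=0
t14.Δ2 p=0 u=0 r=1 v=0 clk=1 q=1
t14.Δ3 p=0 u=1 r=1 v=1 clk=1 q=1
t14.Δ4 p=0 u=1 r=1 v=0 clk=1 q=1
t15.Δ0 p=0 u=1 r=1 v=0 clk=1 q=1
t15.Δ1 p=0 u=1 r=1 v=0 clk=0 q=1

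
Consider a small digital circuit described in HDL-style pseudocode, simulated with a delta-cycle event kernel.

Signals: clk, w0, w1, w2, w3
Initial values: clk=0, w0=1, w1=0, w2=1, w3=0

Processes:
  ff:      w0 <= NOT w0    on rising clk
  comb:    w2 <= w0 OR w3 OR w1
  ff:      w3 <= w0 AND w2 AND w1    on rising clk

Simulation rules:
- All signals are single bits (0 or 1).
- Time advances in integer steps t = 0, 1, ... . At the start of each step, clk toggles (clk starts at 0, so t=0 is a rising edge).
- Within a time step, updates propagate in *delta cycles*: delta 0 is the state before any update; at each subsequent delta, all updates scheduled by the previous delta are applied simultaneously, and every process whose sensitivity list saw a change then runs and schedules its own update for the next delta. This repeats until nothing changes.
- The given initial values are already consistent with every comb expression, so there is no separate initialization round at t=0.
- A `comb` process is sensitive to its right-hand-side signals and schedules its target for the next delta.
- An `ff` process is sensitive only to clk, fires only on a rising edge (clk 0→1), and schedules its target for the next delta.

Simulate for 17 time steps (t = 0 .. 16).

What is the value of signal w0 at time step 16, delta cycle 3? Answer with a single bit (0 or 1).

t0.Δ0 clk=0 w2=1 w1=0 w3=0 w0=1
t0.Δ1 clk=1 w2=1 w1=0 w3=0 w0=1
t0.Δ2 clk=1 w2=1 w1=0 w3=0 w0=0
t0.Δ3 clk=1 w2=0 w1=0 w3=0 w0=0
t1.Δ0 clk=1 w2=0 w1=0 w3=0 w0=0
t1.Δ1 clk=0 w2=0 w1=0 w3=0 w0=0
t2.Δ0 clk=0 w2=0 w1=0 w3=0 w0=0
t2.Δ1 clk=1 w2=0 w1=0 w3=0 w0=0
t2.Δ2 clk=1 w2=0 w1=0 w3=0 w0=1
t2.Δ3 clk=1 w2=1 w1=0 w3=0 w0=1
t3.Δ0 clk=1 w2=1 w1=0 w3=0 w0=1
t3.Δ1 clk=0 w2=1 w1=0 w3=0 w0=1
t4.Δ0 clk=0 w2=1 w1=0 w3=0 w0=1
t4.Δ1 clk=1 w2=1 w1=0 w3=0 w0=1
t4.Δ2 clk=1 w2=1 w1=0 w3=0 w0=0
t4.Δ3 clk=1 w2=0 w1=0 w3=0 w0=0
t5.Δ0 clk=1 w2=0 w1=0 w3=0 w0=0
t5.Δ1 clk=0 w2=0 w1=0 w3=0 w0=0
t6.Δ0 clk=0 w2=0 w1=0 w3=0 w0=0
t6.Δ1 clk=1 w2=0 w1=0 w3=0 w0=0
t6.Δ2 clk=1 w2=0 w1=0 w3=0 w0=1
t6.Δ3 clk=1 w2=1 w1=0 w3=0 w0=1
t7.Δ0 clk=1 w2=1 w1=0 w3=0 w0=1
t7.Δ1 clk=0 w2=1 w1=0 w3=0 w0=1
t8.Δ0 clk=0 w2=1 w1=0 w3=0 w0=1
t8.Δ1 clk=1 w2=1 w1=0 w3=0 w0=1
t8.Δ2 clk=1 w2=1 w1=0 w3=0 w0=0
t8.Δ3 clk=1 w2=0 w1=0 w3=0 w0=0
t9.Δ0 clk=1 w2=0 w1=0 w3=0 w0=0
t9.Δ1 clk=0 w2=0 w1=0 w3=0 w0=0
t10.Δ0 clk=0 w2=0 w1=0 w3=0 w0=0
t10.Δ1 clk=1 w2=0 w1=0 w3=0 w0=0
t10.Δ2 clk=1 w2=0 w1=0 w3=0 w0=1
t10.Δ3 clk=1 w2=1 w1=0 w3=0 w0=1
t11.Δ0 clk=1 w2=1 w1=0 w3=0 w0=1
t11.Δ1 clk=0 w2=1 w1=0 w3=0 w0=1
t12.Δ0 clk=0 w2=1 w1=0 w3=0 w0=1
t12.Δ1 clk=1 w2=1 w1=0 w3=0 w0=1
t12.Δ2 clk=1 w2=1 w1=0 w3=0 w0=0
t12.Δ3 clk=1 w2=0 w1=0 w3=0 w0=0
t13.Δ0 clk=1 w2=0 w1=0 w3=0 w0=0
t13.Δ1 clk=0 w2=0 w1=0 w3=0 w0=0
t14.Δ0 clk=0 w2=0 w1=0 w3=0 w0=0
t14.Δ1 clk=1 w2=0 w1=0 w3=0 w0=0
t14.Δ2 clk=1 w2=0 w1=0 w3=0 w0=1
t14.Δ3 clk=1 w2=1 w1=0 w3=0 w0=1
t15.Δ0 clk=1 w2=1 w1=0 w3=0 w0=1
t15.Δ1 clk=0 w2=1 w1=0 w3=0 w0=1
t16.Δ0 clk=0 w2=1 w1=0 w3=0 w0=1
t16.Δ1 clk=1 w2=1 w1=0 w3=0 w0=1
t16.Δ2 clk=1 w2=1 w1=0 w3=0 w0=0
t16.Δ3 clk=1 w2=0 w1=0 w3=0 w0=0

0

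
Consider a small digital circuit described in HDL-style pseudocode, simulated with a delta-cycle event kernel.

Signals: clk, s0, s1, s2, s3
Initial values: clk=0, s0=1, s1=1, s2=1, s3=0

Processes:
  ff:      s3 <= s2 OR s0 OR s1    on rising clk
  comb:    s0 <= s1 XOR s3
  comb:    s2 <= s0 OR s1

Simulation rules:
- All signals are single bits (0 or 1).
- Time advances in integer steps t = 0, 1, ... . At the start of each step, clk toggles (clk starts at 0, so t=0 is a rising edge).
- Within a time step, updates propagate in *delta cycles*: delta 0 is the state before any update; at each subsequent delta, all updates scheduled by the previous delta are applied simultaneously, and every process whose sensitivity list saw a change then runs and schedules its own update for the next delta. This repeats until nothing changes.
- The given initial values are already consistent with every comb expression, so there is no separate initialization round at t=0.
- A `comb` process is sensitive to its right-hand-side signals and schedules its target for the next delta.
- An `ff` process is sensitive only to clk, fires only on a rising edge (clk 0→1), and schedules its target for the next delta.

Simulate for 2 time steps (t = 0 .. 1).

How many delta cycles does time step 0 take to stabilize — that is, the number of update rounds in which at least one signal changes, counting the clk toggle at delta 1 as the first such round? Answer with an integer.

3

t=0 Δ0: s0=1 s3=0 s2=1 s1=1 clk=0
  Δ1: clk:0→1
  Δ2: s3:0→1
  Δ3: s0:1→0
  (3Δ to stable)
t=1 Δ0: s0=0 s3=1 s2=1 s1=1 clk=1
  Δ1: clk:1→0
  (1Δ to stable)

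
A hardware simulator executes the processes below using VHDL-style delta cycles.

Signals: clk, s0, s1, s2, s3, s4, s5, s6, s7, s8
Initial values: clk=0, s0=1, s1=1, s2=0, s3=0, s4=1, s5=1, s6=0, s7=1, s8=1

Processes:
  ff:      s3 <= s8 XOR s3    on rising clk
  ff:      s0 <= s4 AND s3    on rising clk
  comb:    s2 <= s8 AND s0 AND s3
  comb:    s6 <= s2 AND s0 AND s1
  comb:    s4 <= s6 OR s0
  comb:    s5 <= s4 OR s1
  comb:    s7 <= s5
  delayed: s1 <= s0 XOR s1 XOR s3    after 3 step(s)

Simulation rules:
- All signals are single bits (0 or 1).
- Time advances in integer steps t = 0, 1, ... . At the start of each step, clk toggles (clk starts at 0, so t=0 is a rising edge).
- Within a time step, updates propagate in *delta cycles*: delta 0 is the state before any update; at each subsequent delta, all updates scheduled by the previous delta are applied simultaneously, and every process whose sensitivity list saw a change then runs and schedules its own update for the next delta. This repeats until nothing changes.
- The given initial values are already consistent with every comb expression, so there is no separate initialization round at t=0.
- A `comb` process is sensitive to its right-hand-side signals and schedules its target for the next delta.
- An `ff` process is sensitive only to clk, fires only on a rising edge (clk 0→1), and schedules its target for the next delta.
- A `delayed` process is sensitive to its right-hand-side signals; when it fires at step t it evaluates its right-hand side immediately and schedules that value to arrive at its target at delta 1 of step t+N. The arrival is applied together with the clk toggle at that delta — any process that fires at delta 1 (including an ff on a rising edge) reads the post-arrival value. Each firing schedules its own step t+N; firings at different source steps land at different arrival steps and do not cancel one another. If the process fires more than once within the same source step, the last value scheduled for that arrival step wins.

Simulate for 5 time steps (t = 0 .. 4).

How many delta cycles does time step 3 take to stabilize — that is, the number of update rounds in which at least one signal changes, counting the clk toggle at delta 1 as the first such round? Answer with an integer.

[bits: s6,s7,s0,s4,s1,clk,s2,s8,s5,s3]
t=0: Δ0=0111100110 Δ1=0111110110 Δ2=0101110111 Δ3=0100110111 | 3Δ
t=1: Δ0=0100110111 Δ1=0100100111 | 1Δ
t=2: Δ0=0100100111 Δ1=0100110111 Δ2=0100110110 | 2Δ
t=3: Δ0=0100110110 Δ1=0100000110 Δ2=0100000100 Δ3=0000000100 | 3Δ
t=4: Δ0=0000000100 Δ1=0000010100 Δ2=0000010101 | 2Δ

3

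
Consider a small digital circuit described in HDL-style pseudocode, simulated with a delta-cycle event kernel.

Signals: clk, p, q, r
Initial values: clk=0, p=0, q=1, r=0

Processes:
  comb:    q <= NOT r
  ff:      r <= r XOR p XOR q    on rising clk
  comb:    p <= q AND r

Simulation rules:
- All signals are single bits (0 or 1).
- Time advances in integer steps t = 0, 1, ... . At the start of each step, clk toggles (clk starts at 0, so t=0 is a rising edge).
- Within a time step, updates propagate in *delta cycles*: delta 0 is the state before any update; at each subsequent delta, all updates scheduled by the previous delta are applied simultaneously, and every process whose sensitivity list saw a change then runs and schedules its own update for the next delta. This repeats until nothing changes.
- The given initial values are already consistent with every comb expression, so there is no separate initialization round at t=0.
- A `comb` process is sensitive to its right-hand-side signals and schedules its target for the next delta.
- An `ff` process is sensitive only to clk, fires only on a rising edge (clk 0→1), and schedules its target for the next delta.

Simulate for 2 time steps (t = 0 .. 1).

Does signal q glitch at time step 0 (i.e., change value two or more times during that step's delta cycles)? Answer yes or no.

t0.Δ0 r=0 p=0 clk=0 q=1
t0.Δ1 r=0 p=0 clk=1 q=1
t0.Δ2 r=1 p=0 clk=1 q=1
t0.Δ3 r=1 p=1 clk=1 q=0
t0.Δ4 r=1 p=0 clk=1 q=0
t1.Δ0 r=1 p=0 clk=1 q=0
t1.Δ1 r=1 p=0 clk=0 q=0

no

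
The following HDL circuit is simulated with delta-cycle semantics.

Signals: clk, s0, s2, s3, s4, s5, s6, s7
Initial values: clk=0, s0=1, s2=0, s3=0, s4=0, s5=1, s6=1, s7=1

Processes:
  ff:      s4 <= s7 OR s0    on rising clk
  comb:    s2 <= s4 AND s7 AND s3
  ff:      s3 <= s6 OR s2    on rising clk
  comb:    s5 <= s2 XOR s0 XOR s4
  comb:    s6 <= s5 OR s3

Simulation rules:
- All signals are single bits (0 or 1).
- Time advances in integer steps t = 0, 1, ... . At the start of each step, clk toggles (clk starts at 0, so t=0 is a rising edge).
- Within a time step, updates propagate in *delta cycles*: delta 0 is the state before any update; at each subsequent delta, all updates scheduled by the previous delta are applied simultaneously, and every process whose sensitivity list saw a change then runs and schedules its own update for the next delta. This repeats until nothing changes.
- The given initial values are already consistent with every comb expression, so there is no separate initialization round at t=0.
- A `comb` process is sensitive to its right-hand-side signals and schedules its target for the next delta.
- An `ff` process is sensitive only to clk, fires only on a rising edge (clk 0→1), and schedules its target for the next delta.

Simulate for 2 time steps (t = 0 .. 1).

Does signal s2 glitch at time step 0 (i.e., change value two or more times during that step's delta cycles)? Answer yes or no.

t=0 Δ0: clk=0 s2=0 s3=0 s5=1 s0=1 s7=1 s6=1 s4=0
  Δ1: clk:0→1
  Δ2: s3:0→1, s4:0→1
  Δ3: s2:0→1, s5:1→0
  Δ4: s5:0→1
  (4Δ to stable)
t=1 Δ0: clk=1 s2=1 s3=1 s5=1 s0=1 s7=1 s6=1 s4=1
  Δ1: clk:1→0
  (1Δ to stable)

no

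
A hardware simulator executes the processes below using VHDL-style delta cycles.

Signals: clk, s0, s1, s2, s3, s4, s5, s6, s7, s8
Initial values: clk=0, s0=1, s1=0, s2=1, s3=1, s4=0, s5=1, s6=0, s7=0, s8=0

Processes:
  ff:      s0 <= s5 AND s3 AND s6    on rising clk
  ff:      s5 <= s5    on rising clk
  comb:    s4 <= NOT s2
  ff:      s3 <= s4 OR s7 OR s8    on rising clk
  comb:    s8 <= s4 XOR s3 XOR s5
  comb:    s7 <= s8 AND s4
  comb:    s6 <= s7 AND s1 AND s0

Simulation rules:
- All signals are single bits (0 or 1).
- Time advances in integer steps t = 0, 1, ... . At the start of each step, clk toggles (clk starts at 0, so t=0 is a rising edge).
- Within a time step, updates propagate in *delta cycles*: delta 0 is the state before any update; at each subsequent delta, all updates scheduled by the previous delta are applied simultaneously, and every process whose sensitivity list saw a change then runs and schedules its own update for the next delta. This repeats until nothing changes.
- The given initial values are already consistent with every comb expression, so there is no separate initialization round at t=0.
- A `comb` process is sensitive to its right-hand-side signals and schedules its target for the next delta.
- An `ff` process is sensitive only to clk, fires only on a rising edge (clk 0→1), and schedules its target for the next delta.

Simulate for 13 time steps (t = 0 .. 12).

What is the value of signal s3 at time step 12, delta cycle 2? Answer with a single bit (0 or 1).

[bits: s0,s5,s4,s7,s1,clk,s3,s6,s8,s2]
t=0: Δ0=1100001001 Δ1=1100011001 Δ2=0100010001 Δ3=0100010011 | 3Δ
t=1: Δ0=0100010011 Δ1=0100000011 | 1Δ
t=2: Δ0=0100000011 Δ1=0100010011 Δ2=0100011011 Δ3=0100011001 | 3Δ
t=3: Δ0=0100011001 Δ1=0100001001 | 1Δ
t=4: Δ0=0100001001 Δ1=0100011001 Δ2=0100010001 Δ3=0100010011 | 3Δ
t=5: Δ0=0100010011 Δ1=0100000011 | 1Δ
t=6: Δ0=0100000011 Δ1=0100010011 Δ2=0100011011 Δ3=0100011001 | 3Δ
t=7: Δ0=0100011001 Δ1=0100001001 | 1Δ
t=8: Δ0=0100001001 Δ1=0100011001 Δ2=0100010001 Δ3=0100010011 | 3Δ
t=9: Δ0=0100010011 Δ1=0100000011 | 1Δ
t=10: Δ0=0100000011 Δ1=0100010011 Δ2=0100011011 Δ3=0100011001 | 3Δ
t=11: Δ0=0100011001 Δ1=0100001001 | 1Δ
t=12: Δ0=0100001001 Δ1=0100011001 Δ2=0100010001 Δ3=0100010011 | 3Δ

0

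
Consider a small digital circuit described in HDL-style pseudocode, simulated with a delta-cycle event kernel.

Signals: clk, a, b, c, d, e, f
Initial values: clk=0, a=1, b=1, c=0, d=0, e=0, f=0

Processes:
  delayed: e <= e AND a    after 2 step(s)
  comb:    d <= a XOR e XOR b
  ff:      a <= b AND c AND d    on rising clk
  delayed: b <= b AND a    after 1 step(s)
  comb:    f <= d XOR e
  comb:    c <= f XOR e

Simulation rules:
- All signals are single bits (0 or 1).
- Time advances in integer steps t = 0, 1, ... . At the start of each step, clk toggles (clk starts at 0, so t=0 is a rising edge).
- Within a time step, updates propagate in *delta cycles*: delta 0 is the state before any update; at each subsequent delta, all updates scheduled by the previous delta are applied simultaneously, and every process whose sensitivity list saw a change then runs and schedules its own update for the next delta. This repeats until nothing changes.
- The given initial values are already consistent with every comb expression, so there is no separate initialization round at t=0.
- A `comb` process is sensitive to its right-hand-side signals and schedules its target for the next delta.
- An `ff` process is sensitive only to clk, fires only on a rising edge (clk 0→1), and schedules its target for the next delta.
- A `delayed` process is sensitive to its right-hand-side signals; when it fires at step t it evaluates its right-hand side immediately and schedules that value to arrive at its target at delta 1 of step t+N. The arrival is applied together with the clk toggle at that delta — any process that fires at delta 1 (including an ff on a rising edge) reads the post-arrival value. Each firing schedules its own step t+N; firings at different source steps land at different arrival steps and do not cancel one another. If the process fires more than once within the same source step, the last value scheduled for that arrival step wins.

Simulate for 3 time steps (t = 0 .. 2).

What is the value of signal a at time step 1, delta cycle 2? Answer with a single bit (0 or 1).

t0.Δ0 clk=0 a=1 f=0 e=0 d=0 c=0 b=1
t0.Δ1 clk=1 a=1 f=0 e=0 d=0 c=0 b=1
t0.Δ2 clk=1 a=0 f=0 e=0 d=0 c=0 b=1
t0.Δ3 clk=1 a=0 f=0 e=0 d=1 c=0 b=1
t0.Δ4 clk=1 a=0 f=1 e=0 d=1 c=0 b=1
t0.Δ5 clk=1 a=0 f=1 e=0 d=1 c=1 b=1
t1.Δ0 clk=1 a=0 f=1 e=0 d=1 c=1 b=1
t1.Δ1 clk=0 a=0 f=1 e=0 d=1 c=1 b=0
t1.Δ2 clk=0 a=0 f=1 e=0 d=0 c=1 b=0
t1.Δ3 clk=0 a=0 f=0 e=0 d=0 c=1 b=0
t1.Δ4 clk=0 a=0 f=0 e=0 d=0 c=0 b=0
t2.Δ0 clk=0 a=0 f=0 e=0 d=0 c=0 b=0
t2.Δ1 clk=1 a=0 f=0 e=0 d=0 c=0 b=0

0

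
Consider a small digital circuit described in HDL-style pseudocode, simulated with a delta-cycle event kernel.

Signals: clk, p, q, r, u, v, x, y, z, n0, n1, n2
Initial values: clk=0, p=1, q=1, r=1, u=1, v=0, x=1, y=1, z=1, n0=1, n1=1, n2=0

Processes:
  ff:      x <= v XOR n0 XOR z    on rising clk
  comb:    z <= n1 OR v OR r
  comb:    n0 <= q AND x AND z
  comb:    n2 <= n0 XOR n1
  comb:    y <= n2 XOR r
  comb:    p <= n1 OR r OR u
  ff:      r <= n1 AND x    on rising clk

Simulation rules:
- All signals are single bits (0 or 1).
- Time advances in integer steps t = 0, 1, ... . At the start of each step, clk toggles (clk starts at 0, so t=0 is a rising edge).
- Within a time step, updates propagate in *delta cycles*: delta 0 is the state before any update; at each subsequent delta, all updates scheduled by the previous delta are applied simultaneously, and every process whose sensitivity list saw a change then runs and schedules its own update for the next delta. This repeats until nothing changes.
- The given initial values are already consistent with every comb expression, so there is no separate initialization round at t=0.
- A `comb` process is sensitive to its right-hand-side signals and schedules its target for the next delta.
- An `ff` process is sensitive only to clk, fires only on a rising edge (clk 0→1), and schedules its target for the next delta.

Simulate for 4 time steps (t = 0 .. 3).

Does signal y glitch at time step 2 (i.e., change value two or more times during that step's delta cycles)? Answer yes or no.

[bits: r,y,q,x,n0,v,n1,u,p,z,n2,clk]
t=0: Δ0=111110111100 Δ1=111110111101 Δ2=111010111101 Δ3=111000111101 Δ4=111000111111 Δ5=101000111111 | 5Δ
t=1: Δ0=101000111111 Δ1=101000111110 | 1Δ
t=2: Δ0=101000111110 Δ1=101000111111 Δ2=001100111111 Δ3=011110111111 Δ4=011110111101 Δ5=001110111101 | 5Δ
t=3: Δ0=001110111101 Δ1=001110111100 | 1Δ

yes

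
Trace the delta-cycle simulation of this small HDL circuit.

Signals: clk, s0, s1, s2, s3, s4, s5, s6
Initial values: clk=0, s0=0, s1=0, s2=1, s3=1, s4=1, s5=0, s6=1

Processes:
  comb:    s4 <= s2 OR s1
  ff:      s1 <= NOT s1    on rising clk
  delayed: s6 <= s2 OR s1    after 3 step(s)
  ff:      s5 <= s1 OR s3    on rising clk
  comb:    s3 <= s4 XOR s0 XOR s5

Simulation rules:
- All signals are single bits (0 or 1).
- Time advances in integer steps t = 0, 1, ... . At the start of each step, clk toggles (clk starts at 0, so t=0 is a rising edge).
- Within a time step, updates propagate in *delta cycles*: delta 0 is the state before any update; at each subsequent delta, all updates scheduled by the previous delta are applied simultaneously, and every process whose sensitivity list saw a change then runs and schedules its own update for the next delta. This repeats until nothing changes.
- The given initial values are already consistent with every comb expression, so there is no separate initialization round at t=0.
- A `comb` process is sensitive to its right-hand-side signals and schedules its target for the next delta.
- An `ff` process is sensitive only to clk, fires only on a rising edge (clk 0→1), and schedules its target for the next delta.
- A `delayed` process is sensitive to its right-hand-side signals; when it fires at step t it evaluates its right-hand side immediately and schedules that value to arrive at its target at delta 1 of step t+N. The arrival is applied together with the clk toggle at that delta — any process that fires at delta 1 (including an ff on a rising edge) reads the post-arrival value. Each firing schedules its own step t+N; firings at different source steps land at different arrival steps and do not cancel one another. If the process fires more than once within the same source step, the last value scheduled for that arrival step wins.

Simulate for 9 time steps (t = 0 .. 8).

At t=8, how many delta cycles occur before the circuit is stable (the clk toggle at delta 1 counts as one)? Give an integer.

3

t0.Δ0 s4=1 s3=1 s1=0 clk=0 s6=1 s5=0 s0=0 s2=1
t0.Δ1 s4=1 s3=1 s1=0 clk=1 s6=1 s5=0 s0=0 s2=1
t0.Δ2 s4=1 s3=1 s1=1 clk=1 s6=1 s5=1 s0=0 s2=1
t0.Δ3 s4=1 s3=0 s1=1 clk=1 s6=1 s5=1 s0=0 s2=1
t1.Δ0 s4=1 s3=0 s1=1 clk=1 s6=1 s5=1 s0=0 s2=1
t1.Δ1 s4=1 s3=0 s1=1 clk=0 s6=1 s5=1 s0=0 s2=1
t2.Δ0 s4=1 s3=0 s1=1 clk=0 s6=1 s5=1 s0=0 s2=1
t2.Δ1 s4=1 s3=0 s1=1 clk=1 s6=1 s5=1 s0=0 s2=1
t2.Δ2 s4=1 s3=0 s1=0 clk=1 s6=1 s5=1 s0=0 s2=1
t3.Δ0 s4=1 s3=0 s1=0 clk=1 s6=1 s5=1 s0=0 s2=1
t3.Δ1 s4=1 s3=0 s1=0 clk=0 s6=1 s5=1 s0=0 s2=1
t4.Δ0 s4=1 s3=0 s1=0 clk=0 s6=1 s5=1 s0=0 s2=1
t4.Δ1 s4=1 s3=0 s1=0 clk=1 s6=1 s5=1 s0=0 s2=1
t4.Δ2 s4=1 s3=0 s1=1 clk=1 s6=1 s5=0 s0=0 s2=1
t4.Δ3 s4=1 s3=1 s1=1 clk=1 s6=1 s5=0 s0=0 s2=1
t5.Δ0 s4=1 s3=1 s1=1 clk=1 s6=1 s5=0 s0=0 s2=1
t5.Δ1 s4=1 s3=1 s1=1 clk=0 s6=1 s5=0 s0=0 s2=1
t6.Δ0 s4=1 s3=1 s1=1 clk=0 s6=1 s5=0 s0=0 s2=1
t6.Δ1 s4=1 s3=1 s1=1 clk=1 s6=1 s5=0 s0=0 s2=1
t6.Δ2 s4=1 s3=1 s1=0 clk=1 s6=1 s5=1 s0=0 s2=1
t6.Δ3 s4=1 s3=0 s1=0 clk=1 s6=1 s5=1 s0=0 s2=1
t7.Δ0 s4=1 s3=0 s1=0 clk=1 s6=1 s5=1 s0=0 s2=1
t7.Δ1 s4=1 s3=0 s1=0 clk=0 s6=1 s5=1 s0=0 s2=1
t8.Δ0 s4=1 s3=0 s1=0 clk=0 s6=1 s5=1 s0=0 s2=1
t8.Δ1 s4=1 s3=0 s1=0 clk=1 s6=1 s5=1 s0=0 s2=1
t8.Δ2 s4=1 s3=0 s1=1 clk=1 s6=1 s5=0 s0=0 s2=1
t8.Δ3 s4=1 s3=1 s1=1 clk=1 s6=1 s5=0 s0=0 s2=1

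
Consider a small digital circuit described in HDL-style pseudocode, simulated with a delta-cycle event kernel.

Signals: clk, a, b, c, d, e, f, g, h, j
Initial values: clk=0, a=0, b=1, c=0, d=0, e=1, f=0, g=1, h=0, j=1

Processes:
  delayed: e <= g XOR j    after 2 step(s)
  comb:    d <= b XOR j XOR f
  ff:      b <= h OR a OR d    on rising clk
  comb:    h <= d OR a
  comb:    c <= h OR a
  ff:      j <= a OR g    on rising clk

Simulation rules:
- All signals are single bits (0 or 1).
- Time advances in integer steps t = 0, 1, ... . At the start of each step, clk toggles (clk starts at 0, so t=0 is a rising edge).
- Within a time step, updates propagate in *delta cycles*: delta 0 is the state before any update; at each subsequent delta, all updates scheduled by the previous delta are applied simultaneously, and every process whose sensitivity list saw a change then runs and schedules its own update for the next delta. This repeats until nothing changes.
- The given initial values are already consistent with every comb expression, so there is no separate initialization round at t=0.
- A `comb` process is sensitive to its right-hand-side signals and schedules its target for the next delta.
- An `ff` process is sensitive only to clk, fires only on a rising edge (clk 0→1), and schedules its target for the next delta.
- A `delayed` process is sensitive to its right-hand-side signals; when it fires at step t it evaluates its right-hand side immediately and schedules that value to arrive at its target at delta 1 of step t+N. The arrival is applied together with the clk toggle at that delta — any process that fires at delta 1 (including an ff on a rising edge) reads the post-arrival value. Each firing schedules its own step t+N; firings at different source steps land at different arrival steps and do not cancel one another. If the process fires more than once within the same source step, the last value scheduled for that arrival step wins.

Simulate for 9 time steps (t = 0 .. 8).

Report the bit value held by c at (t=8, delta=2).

t0.Δ0 clk=0 g=1 d=0 b=1 e=1 j=1 a=0 h=0 f=0 c=0
t0.Δ1 clk=1 g=1 d=0 b=1 e=1 j=1 a=0 h=0 f=0 c=0
t0.Δ2 clk=1 g=1 d=0 b=0 e=1 j=1 a=0 h=0 f=0 c=0
t0.Δ3 clk=1 g=1 d=1 b=0 e=1 j=1 a=0 h=0 f=0 c=0
t0.Δ4 clk=1 g=1 d=1 b=0 e=1 j=1 a=0 h=1 f=0 c=0
t0.Δ5 clk=1 g=1 d=1 b=0 e=1 j=1 a=0 h=1 f=0 c=1
t1.Δ0 clk=1 g=1 d=1 b=0 e=1 j=1 a=0 h=1 f=0 c=1
t1.Δ1 clk=0 g=1 d=1 b=0 e=1 j=1 a=0 h=1 f=0 c=1
t2.Δ0 clk=0 g=1 d=1 b=0 e=1 j=1 a=0 h=1 f=0 c=1
t2.Δ1 clk=1 g=1 d=1 b=0 e=1 j=1 a=0 h=1 f=0 c=1
t2.Δ2 clk=1 g=1 d=1 b=1 e=1 j=1 a=0 h=1 f=0 c=1
t2.Δ3 clk=1 g=1 d=0 b=1 e=1 j=1 a=0 h=1 f=0 c=1
t2.Δ4 clk=1 g=1 d=0 b=1 e=1 j=1 a=0 h=0 f=0 c=1
t2.Δ5 clk=1 g=1 d=0 b=1 e=1 j=1 a=0 h=0 f=0 c=0
t3.Δ0 clk=1 g=1 d=0 b=1 e=1 j=1 a=0 h=0 f=0 c=0
t3.Δ1 clk=0 g=1 d=0 b=1 e=1 j=1 a=0 h=0 f=0 c=0
t4.Δ0 clk=0 g=1 d=0 b=1 e=1 j=1 a=0 h=0 f=0 c=0
t4.Δ1 clk=1 g=1 d=0 b=1 e=1 j=1 a=0 h=0 f=0 c=0
t4.Δ2 clk=1 g=1 d=0 b=0 e=1 j=1 a=0 h=0 f=0 c=0
t4.Δ3 clk=1 g=1 d=1 b=0 e=1 j=1 a=0 h=0 f=0 c=0
t4.Δ4 clk=1 g=1 d=1 b=0 e=1 j=1 a=0 h=1 f=0 c=0
t4.Δ5 clk=1 g=1 d=1 b=0 e=1 j=1 a=0 h=1 f=0 c=1
t5.Δ0 clk=1 g=1 d=1 b=0 e=1 j=1 a=0 h=1 f=0 c=1
t5.Δ1 clk=0 g=1 d=1 b=0 e=1 j=1 a=0 h=1 f=0 c=1
t6.Δ0 clk=0 g=1 d=1 b=0 e=1 j=1 a=0 h=1 f=0 c=1
t6.Δ1 clk=1 g=1 d=1 b=0 e=1 j=1 a=0 h=1 f=0 c=1
t6.Δ2 clk=1 g=1 d=1 b=1 e=1 j=1 a=0 h=1 f=0 c=1
t6.Δ3 clk=1 g=1 d=0 b=1 e=1 j=1 a=0 h=1 f=0 c=1
t6.Δ4 clk=1 g=1 d=0 b=1 e=1 j=1 a=0 h=0 f=0 c=1
t6.Δ5 clk=1 g=1 d=0 b=1 e=1 j=1 a=0 h=0 f=0 c=0
t7.Δ0 clk=1 g=1 d=0 b=1 e=1 j=1 a=0 h=0 f=0 c=0
t7.Δ1 clk=0 g=1 d=0 b=1 e=1 j=1 a=0 h=0 f=0 c=0
t8.Δ0 clk=0 g=1 d=0 b=1 e=1 j=1 a=0 h=0 f=0 c=0
t8.Δ1 clk=1 g=1 d=0 b=1 e=1 j=1 a=0 h=0 f=0 c=0
t8.Δ2 clk=1 g=1 d=0 b=0 e=1 j=1 a=0 h=0 f=0 c=0
t8.Δ3 clk=1 g=1 d=1 b=0 e=1 j=1 a=0 h=0 f=0 c=0
t8.Δ4 clk=1 g=1 d=1 b=0 e=1 j=1 a=0 h=1 f=0 c=0
t8.Δ5 clk=1 g=1 d=1 b=0 e=1 j=1 a=0 h=1 f=0 c=1

0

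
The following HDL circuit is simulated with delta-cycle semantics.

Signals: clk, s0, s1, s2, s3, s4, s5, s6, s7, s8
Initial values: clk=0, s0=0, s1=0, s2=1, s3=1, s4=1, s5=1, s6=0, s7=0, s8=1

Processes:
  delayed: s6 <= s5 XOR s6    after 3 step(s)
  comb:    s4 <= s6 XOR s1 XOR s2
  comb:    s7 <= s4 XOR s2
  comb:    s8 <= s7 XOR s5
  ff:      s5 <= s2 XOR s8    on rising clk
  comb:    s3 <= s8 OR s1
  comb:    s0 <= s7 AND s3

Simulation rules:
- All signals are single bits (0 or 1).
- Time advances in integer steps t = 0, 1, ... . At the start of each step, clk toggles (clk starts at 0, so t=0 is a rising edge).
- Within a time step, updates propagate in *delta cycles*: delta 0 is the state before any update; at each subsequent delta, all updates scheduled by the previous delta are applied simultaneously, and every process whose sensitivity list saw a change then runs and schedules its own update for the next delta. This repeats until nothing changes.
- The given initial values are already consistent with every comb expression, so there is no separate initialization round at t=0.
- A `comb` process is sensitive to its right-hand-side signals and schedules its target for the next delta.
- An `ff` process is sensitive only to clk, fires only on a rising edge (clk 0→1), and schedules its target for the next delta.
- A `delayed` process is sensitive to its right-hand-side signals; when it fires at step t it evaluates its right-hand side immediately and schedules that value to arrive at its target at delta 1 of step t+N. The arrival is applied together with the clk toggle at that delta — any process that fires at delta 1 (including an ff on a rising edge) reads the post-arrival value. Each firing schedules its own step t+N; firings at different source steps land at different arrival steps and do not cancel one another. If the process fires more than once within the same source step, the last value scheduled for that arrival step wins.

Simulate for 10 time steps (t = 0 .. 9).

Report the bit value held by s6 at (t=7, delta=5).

0

[bits: s0,clk,s7,s2,s6,s5,s1,s8,s4,s3]
t=0: Δ0=0001010111 Δ1=0101010111 Δ2=0101000111 Δ3=0101000011 Δ4=0101000010 | 4Δ
t=1: Δ0=0101000010 Δ1=0001000010 | 1Δ
t=2: Δ0=0001000010 Δ1=0101000010 Δ2=0101010010 Δ3=0101010110 Δ4=0101010111 | 4Δ
t=3: Δ0=0101010111 Δ1=0001010111 | 1Δ
t=4: Δ0=0001010111 Δ1=0101010111 Δ2=0101000111 Δ3=0101000011 Δ4=0101000010 | 4Δ
t=5: Δ0=0101000010 Δ1=0001100010 Δ2=0001100000 Δ3=0011100000 Δ4=0011100100 Δ5=0011100101 Δ6=1011100101 | 6Δ
t=6: Δ0=1011100101 Δ1=1111100101 | 1Δ
t=7: Δ0=1111100101 Δ1=1011000101 Δ2=1011000111 Δ3=1001000111 Δ4=0001000011 Δ5=0001000010 | 5Δ
t=8: Δ0=0001000010 Δ1=0101100010 Δ2=0101110000 Δ3=0111110100 Δ4=0111110001 Δ5=1111110000 Δ6=0111110000 | 6Δ
t=9: Δ0=0111110000 Δ1=0011110000 | 1Δ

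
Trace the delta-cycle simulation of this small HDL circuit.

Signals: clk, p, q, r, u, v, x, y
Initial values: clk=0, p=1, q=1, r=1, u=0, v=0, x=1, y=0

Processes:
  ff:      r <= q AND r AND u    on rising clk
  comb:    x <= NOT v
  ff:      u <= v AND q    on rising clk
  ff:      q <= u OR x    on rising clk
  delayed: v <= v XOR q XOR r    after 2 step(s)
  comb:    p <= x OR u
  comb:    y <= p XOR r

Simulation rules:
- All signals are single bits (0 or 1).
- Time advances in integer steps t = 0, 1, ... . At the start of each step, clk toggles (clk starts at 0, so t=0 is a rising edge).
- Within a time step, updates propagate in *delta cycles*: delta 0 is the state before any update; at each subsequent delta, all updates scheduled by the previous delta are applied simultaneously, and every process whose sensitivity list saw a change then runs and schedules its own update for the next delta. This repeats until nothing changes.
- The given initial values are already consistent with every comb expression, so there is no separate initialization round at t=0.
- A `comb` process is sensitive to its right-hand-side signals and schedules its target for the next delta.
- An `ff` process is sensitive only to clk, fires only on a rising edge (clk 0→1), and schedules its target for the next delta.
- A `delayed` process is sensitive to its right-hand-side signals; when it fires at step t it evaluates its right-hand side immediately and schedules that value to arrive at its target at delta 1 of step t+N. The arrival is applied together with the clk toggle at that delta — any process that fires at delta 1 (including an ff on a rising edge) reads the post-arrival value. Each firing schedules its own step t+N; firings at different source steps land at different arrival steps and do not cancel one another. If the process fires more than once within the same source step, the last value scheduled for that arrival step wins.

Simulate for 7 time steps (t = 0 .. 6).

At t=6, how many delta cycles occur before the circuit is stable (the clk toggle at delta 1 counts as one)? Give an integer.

2

t0.Δ0 v=0 x=1 u=0 clk=0 q=1 y=0 p=1 r=1
t0.Δ1 v=0 x=1 u=0 clk=1 q=1 y=0 p=1 r=1
t0.Δ2 v=0 x=1 u=0 clk=1 q=1 y=0 p=1 r=0
t0.Δ3 v=0 x=1 u=0 clk=1 q=1 y=1 p=1 r=0
t1.Δ0 v=0 x=1 u=0 clk=1 q=1 y=1 p=1 r=0
t1.Δ1 v=0 x=1 u=0 clk=0 q=1 y=1 p=1 r=0
t2.Δ0 v=0 x=1 u=0 clk=0 q=1 y=1 p=1 r=0
t2.Δ1 v=1 x=1 u=0 clk=1 q=1 y=1 p=1 r=0
t2.Δ2 v=1 x=0 u=1 clk=1 q=1 y=1 p=1 r=0
t3.Δ0 v=1 x=0 u=1 clk=1 q=1 y=1 p=1 r=0
t3.Δ1 v=1 x=0 u=1 clk=0 q=1 y=1 p=1 r=0
t4.Δ0 v=1 x=0 u=1 clk=0 q=1 y=1 p=1 r=0
t4.Δ1 v=0 x=0 u=1 clk=1 q=1 y=1 p=1 r=0
t4.Δ2 v=0 x=1 u=0 clk=1 q=1 y=1 p=1 r=0
t5.Δ0 v=0 x=1 u=0 clk=1 q=1 y=1 p=1 r=0
t5.Δ1 v=0 x=1 u=0 clk=0 q=1 y=1 p=1 r=0
t6.Δ0 v=0 x=1 u=0 clk=0 q=1 y=1 p=1 r=0
t6.Δ1 v=1 x=1 u=0 clk=1 q=1 y=1 p=1 r=0
t6.Δ2 v=1 x=0 u=1 clk=1 q=1 y=1 p=1 r=0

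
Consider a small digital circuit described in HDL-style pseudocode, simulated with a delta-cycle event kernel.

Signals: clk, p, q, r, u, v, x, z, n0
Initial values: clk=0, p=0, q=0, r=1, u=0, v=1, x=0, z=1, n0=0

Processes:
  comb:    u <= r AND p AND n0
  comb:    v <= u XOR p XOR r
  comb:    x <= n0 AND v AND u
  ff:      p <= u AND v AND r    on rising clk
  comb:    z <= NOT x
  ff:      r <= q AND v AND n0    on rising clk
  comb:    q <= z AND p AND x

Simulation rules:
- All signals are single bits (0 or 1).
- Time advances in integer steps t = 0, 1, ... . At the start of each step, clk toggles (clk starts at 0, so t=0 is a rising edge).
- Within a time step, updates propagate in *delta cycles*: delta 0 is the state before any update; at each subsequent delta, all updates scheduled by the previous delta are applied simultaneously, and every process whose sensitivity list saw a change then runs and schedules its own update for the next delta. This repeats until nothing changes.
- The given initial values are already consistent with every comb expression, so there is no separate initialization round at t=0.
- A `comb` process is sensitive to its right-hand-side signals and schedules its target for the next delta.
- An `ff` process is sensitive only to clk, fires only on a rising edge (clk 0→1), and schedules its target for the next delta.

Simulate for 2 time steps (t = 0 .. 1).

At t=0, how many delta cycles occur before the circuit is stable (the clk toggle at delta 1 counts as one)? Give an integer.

t0.Δ0 v=1 x=0 q=0 p=0 r=1 clk=0 z=1 u=0 n0=0
t0.Δ1 v=1 x=0 q=0 p=0 r=1 clk=1 z=1 u=0 n0=0
t0.Δ2 v=1 x=0 q=0 p=0 r=0 clk=1 z=1 u=0 n0=0
t0.Δ3 v=0 x=0 q=0 p=0 r=0 clk=1 z=1 u=0 n0=0
t1.Δ0 v=0 x=0 q=0 p=0 r=0 clk=1 z=1 u=0 n0=0
t1.Δ1 v=0 x=0 q=0 p=0 r=0 clk=0 z=1 u=0 n0=0

3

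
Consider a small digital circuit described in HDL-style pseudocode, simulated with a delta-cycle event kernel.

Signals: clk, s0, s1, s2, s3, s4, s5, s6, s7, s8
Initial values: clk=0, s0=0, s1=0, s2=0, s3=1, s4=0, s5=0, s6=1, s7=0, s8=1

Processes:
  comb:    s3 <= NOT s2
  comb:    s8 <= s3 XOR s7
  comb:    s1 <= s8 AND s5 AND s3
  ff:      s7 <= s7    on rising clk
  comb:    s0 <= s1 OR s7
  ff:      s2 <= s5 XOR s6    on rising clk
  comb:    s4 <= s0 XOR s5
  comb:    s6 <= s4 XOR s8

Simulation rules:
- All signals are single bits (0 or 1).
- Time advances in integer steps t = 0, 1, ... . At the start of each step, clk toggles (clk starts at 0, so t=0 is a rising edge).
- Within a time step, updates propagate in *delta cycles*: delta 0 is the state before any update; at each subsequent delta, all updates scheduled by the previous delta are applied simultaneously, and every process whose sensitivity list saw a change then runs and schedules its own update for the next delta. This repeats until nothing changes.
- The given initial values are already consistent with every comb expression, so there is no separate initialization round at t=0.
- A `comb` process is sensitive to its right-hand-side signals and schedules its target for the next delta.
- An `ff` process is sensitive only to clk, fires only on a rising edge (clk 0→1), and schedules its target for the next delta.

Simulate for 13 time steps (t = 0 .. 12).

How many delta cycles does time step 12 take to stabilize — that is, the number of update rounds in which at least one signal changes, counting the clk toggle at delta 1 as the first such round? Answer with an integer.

t=0 Δ0: s5=0 s7=0 s0=0 s2=0 s3=1 s1=0 s8=1 s4=0 s6=1 clk=0
  Δ1: clk:0→1
  Δ2: s2:0→1
  Δ3: s3:1→0
  Δ4: s8:1→0
  Δ5: s6:1→0
  (5Δ to stable)
t=1 Δ0: s5=0 s7=0 s0=0 s2=1 s3=0 s1=0 s8=0 s4=0 s6=0 clk=1
  Δ1: clk:1→0
  (1Δ to stable)
t=2 Δ0: s5=0 s7=0 s0=0 s2=1 s3=0 s1=0 s8=0 s4=0 s6=0 clk=0
  Δ1: clk:0→1
  Δ2: s2:1→0
  Δ3: s3:0→1
  Δ4: s8:0→1
  Δ5: s6:0→1
  (5Δ to stable)
t=3 Δ0: s5=0 s7=0 s0=0 s2=0 s3=1 s1=0 s8=1 s4=0 s6=1 clk=1
  Δ1: clk:1→0
  (1Δ to stable)
t=4 Δ0: s5=0 s7=0 s0=0 s2=0 s3=1 s1=0 s8=1 s4=0 s6=1 clk=0
  Δ1: clk:0→1
  Δ2: s2:0→1
  Δ3: s3:1→0
  Δ4: s8:1→0
  Δ5: s6:1→0
  (5Δ to stable)
t=5 Δ0: s5=0 s7=0 s0=0 s2=1 s3=0 s1=0 s8=0 s4=0 s6=0 clk=1
  Δ1: clk:1→0
  (1Δ to stable)
t=6 Δ0: s5=0 s7=0 s0=0 s2=1 s3=0 s1=0 s8=0 s4=0 s6=0 clk=0
  Δ1: clk:0→1
  Δ2: s2:1→0
  Δ3: s3:0→1
  Δ4: s8:0→1
  Δ5: s6:0→1
  (5Δ to stable)
t=7 Δ0: s5=0 s7=0 s0=0 s2=0 s3=1 s1=0 s8=1 s4=0 s6=1 clk=1
  Δ1: clk:1→0
  (1Δ to stable)
t=8 Δ0: s5=0 s7=0 s0=0 s2=0 s3=1 s1=0 s8=1 s4=0 s6=1 clk=0
  Δ1: clk:0→1
  Δ2: s2:0→1
  Δ3: s3:1→0
  Δ4: s8:1→0
  Δ5: s6:1→0
  (5Δ to stable)
t=9 Δ0: s5=0 s7=0 s0=0 s2=1 s3=0 s1=0 s8=0 s4=0 s6=0 clk=1
  Δ1: clk:1→0
  (1Δ to stable)
t=10 Δ0: s5=0 s7=0 s0=0 s2=1 s3=0 s1=0 s8=0 s4=0 s6=0 clk=0
  Δ1: clk:0→1
  Δ2: s2:1→0
  Δ3: s3:0→1
  Δ4: s8:0→1
  Δ5: s6:0→1
  (5Δ to stable)
t=11 Δ0: s5=0 s7=0 s0=0 s2=0 s3=1 s1=0 s8=1 s4=0 s6=1 clk=1
  Δ1: clk:1→0
  (1Δ to stable)
t=12 Δ0: s5=0 s7=0 s0=0 s2=0 s3=1 s1=0 s8=1 s4=0 s6=1 clk=0
  Δ1: clk:0→1
  Δ2: s2:0→1
  Δ3: s3:1→0
  Δ4: s8:1→0
  Δ5: s6:1→0
  (5Δ to stable)

5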